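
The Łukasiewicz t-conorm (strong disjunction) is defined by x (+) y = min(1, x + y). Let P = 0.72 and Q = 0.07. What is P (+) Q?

0.79

P (+) Q = min(1, 0.72 + 0.07) = min(1, 0.79) = 0.79
For comparison, the Gödel t-conorm max(x, y) would give 0.72.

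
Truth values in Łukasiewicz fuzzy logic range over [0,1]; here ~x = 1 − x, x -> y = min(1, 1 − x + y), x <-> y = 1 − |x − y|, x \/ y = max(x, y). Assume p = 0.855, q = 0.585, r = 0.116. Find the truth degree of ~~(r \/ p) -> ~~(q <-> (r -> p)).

r \/ p = max(0.116, 0.855) = 0.855
~(r \/ p) = 1 − 0.855 = 0.145
~~(r \/ p) = 1 − 0.145 = 0.855
r -> p = min(1, 1 − 0.116 + 0.855) = min(1, 1.739) = 1.000
q <-> (r -> p) = 1 − |0.585 − 1.000| = 1 − 0.415 = 0.585
~(q <-> (r -> p)) = 1 − 0.585 = 0.415
~~(q <-> (r -> p)) = 1 − 0.415 = 0.585
~~(r \/ p) -> ~~(q <-> (r -> p)) = min(1, 1 − 0.855 + 0.585) = min(1, 0.730) = 0.730

0.730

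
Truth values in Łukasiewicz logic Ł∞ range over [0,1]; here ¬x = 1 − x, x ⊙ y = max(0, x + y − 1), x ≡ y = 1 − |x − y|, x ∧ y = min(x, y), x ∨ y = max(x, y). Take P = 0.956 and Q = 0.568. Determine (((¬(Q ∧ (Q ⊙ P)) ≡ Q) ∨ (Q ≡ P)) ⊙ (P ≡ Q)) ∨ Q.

Q ⊙ P = max(0, 0.568 + 0.956 − 1) = max(0, 0.524) = 0.524
Q ∧ (Q ⊙ P) = min(0.568, 0.524) = 0.524
¬(Q ∧ (Q ⊙ P)) = 1 − 0.524 = 0.476
¬(Q ∧ (Q ⊙ P)) ≡ Q = 1 − |0.476 − 0.568| = 1 − 0.092 = 0.908
Q ≡ P = 1 − |0.568 − 0.956| = 1 − 0.388 = 0.612
(¬(Q ∧ (Q ⊙ P)) ≡ Q) ∨ (Q ≡ P) = max(0.908, 0.612) = 0.908
P ≡ Q = 1 − |0.956 − 0.568| = 1 − 0.388 = 0.612
((¬(Q ∧ (Q ⊙ P)) ≡ Q) ∨ (Q ≡ P)) ⊙ (P ≡ Q) = max(0, 0.908 + 0.612 − 1) = max(0, 0.520) = 0.520
(((¬(Q ∧ (Q ⊙ P)) ≡ Q) ∨ (Q ≡ P)) ⊙ (P ≡ Q)) ∨ Q = max(0.520, 0.568) = 0.568

0.568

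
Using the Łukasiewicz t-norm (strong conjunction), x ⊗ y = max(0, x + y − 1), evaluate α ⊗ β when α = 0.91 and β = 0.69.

α ⊗ β = max(0, 0.91 + 0.69 − 1) = max(0, 0.60) = 0.60
For comparison, the Gödel (minimum) t-norm min(x, y) would give 0.69.

0.60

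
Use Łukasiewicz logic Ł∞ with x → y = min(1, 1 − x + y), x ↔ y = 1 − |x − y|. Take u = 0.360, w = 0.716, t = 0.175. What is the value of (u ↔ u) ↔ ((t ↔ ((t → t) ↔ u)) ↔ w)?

0.901

u ↔ u = 1 − |0.360 − 0.360| = 1 − 0.000 = 1.000
t → t = min(1, 1 − 0.175 + 0.175) = min(1, 1.000) = 1.000
(t → t) ↔ u = 1 − |1.000 − 0.360| = 1 − 0.640 = 0.360
t ↔ ((t → t) ↔ u) = 1 − |0.175 − 0.360| = 1 − 0.185 = 0.815
(t ↔ ((t → t) ↔ u)) ↔ w = 1 − |0.815 − 0.716| = 1 − 0.099 = 0.901
(u ↔ u) ↔ ((t ↔ ((t → t) ↔ u)) ↔ w) = 1 − |1.000 − 0.901| = 1 − 0.099 = 0.901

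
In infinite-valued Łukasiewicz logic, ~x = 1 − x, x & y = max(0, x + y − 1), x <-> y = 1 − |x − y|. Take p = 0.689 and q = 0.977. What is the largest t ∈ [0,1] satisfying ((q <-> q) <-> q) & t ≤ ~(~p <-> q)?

0.689

q <-> q = 1 − |0.977 − 0.977| = 1 − 0.000 = 1.000
(q <-> q) <-> q = 1 − |1.000 − 0.977| = 1 − 0.023 = 0.977
So the left factor is (q <-> q) <-> q = 0.977.
~p = 1 − 0.689 = 0.311
~p <-> q = 1 − |0.311 − 0.977| = 1 − 0.666 = 0.334
~(~p <-> q) = 1 − 0.334 = 0.666
So the right-hand bound is ~(~p <-> q) = 0.666.
The residuum of the Łukasiewicz t-norm gives the supremum: min(1, 1 − 0.977 + 0.666).
1 − 0.977 + 0.666 = 0.689, so t = min(1, 0.689) = 0.689.
Check: 0.977 & 0.689 = max(0, 0.666) = 0.666 ≤ 0.666.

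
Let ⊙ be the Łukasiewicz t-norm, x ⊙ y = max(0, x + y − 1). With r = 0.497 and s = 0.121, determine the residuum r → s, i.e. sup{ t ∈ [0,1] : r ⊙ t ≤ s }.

The residuum of the Łukasiewicz t-norm gives the supremum: min(1, 1 − 0.497 + 0.121).
1 − 0.497 + 0.121 = 0.624, so t = min(1, 0.624) = 0.624.
Check: 0.497 ⊙ 0.624 = max(0, 0.121) = 0.121 ≤ 0.121.

0.624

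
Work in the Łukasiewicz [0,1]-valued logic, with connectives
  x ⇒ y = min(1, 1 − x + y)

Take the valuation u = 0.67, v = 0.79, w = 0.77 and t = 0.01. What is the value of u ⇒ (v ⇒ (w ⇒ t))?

w ⇒ t = min(1, 1 − 0.77 + 0.01) = min(1, 0.24) = 0.24
v ⇒ (w ⇒ t) = min(1, 1 − 0.79 + 0.24) = min(1, 0.45) = 0.45
u ⇒ (v ⇒ (w ⇒ t)) = min(1, 1 − 0.67 + 0.45) = min(1, 0.78) = 0.78

0.78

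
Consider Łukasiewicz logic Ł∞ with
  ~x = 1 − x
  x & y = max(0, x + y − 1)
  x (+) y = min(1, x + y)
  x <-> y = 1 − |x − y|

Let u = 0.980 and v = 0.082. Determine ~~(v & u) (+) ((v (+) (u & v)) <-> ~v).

0.288

v & u = max(0, 0.082 + 0.980 − 1) = max(0, 0.062) = 0.062
~(v & u) = 1 − 0.062 = 0.938
~~(v & u) = 1 − 0.938 = 0.062
u & v = max(0, 0.980 + 0.082 − 1) = max(0, 0.062) = 0.062
v (+) (u & v) = min(1, 0.082 + 0.062) = min(1, 0.144) = 0.144
~v = 1 − 0.082 = 0.918
(v (+) (u & v)) <-> ~v = 1 − |0.144 − 0.918| = 1 − 0.774 = 0.226
~~(v & u) (+) ((v (+) (u & v)) <-> ~v) = min(1, 0.062 + 0.226) = min(1, 0.288) = 0.288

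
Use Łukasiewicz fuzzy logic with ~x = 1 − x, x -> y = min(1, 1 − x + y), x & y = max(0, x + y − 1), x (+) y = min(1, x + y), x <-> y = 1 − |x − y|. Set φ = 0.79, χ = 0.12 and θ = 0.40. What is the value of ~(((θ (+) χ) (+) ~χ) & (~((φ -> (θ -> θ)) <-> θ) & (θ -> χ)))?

0.68

θ (+) χ = min(1, 0.40 + 0.12) = min(1, 0.52) = 0.52
~χ = 1 − 0.12 = 0.88
(θ (+) χ) (+) ~χ = min(1, 0.52 + 0.88) = min(1, 1.40) = 1.00
θ -> θ = min(1, 1 − 0.40 + 0.40) = min(1, 1.00) = 1.00
φ -> (θ -> θ) = min(1, 1 − 0.79 + 1.00) = min(1, 1.21) = 1.00
(φ -> (θ -> θ)) <-> θ = 1 − |1.00 − 0.40| = 1 − 0.60 = 0.40
~((φ -> (θ -> θ)) <-> θ) = 1 − 0.40 = 0.60
θ -> χ = min(1, 1 − 0.40 + 0.12) = min(1, 0.72) = 0.72
~((φ -> (θ -> θ)) <-> θ) & (θ -> χ) = max(0, 0.60 + 0.72 − 1) = max(0, 0.32) = 0.32
((θ (+) χ) (+) ~χ) & (~((φ -> (θ -> θ)) <-> θ) & (θ -> χ)) = max(0, 1.00 + 0.32 − 1) = max(0, 0.32) = 0.32
~(((θ (+) χ) (+) ~χ) & (~((φ -> (θ -> θ)) <-> θ) & (θ -> χ))) = 1 − 0.32 = 0.68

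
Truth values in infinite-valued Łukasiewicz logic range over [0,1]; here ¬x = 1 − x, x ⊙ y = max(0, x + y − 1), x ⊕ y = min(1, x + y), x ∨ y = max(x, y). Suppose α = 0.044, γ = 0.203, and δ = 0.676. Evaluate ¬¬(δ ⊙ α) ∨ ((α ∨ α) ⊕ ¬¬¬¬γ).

0.247

δ ⊙ α = max(0, 0.676 + 0.044 − 1) = max(0, -0.280) = 0.000
¬(δ ⊙ α) = 1 − 0.000 = 1.000
¬¬(δ ⊙ α) = 1 − 1.000 = 0.000
α ∨ α = max(0.044, 0.044) = 0.044
¬γ = 1 − 0.203 = 0.797
¬¬γ = 1 − 0.797 = 0.203
¬¬¬γ = 1 − 0.203 = 0.797
¬¬¬¬γ = 1 − 0.797 = 0.203
(α ∨ α) ⊕ ¬¬¬¬γ = min(1, 0.044 + 0.203) = min(1, 0.247) = 0.247
¬¬(δ ⊙ α) ∨ ((α ∨ α) ⊕ ¬¬¬¬γ) = max(0.000, 0.247) = 0.247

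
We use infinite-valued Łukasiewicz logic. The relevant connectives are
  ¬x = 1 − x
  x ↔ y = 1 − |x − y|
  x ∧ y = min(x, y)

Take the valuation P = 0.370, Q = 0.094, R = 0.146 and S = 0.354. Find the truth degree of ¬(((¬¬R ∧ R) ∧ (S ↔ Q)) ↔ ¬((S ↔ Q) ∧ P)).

¬R = 1 − 0.146 = 0.854
¬¬R = 1 − 0.854 = 0.146
¬¬R ∧ R = min(0.146, 0.146) = 0.146
S ↔ Q = 1 − |0.354 − 0.094| = 1 − 0.260 = 0.740
(¬¬R ∧ R) ∧ (S ↔ Q) = min(0.146, 0.740) = 0.146
(S ↔ Q) ∧ P = min(0.740, 0.370) = 0.370
¬((S ↔ Q) ∧ P) = 1 − 0.370 = 0.630
((¬¬R ∧ R) ∧ (S ↔ Q)) ↔ ¬((S ↔ Q) ∧ P) = 1 − |0.146 − 0.630| = 1 − 0.484 = 0.516
¬(((¬¬R ∧ R) ∧ (S ↔ Q)) ↔ ¬((S ↔ Q) ∧ P)) = 1 − 0.516 = 0.484

0.484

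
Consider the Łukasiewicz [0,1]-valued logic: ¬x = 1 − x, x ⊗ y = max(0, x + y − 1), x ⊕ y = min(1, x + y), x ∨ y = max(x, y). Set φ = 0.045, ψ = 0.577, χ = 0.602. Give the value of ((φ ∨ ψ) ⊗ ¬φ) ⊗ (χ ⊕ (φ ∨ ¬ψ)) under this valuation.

0.532

φ ∨ ψ = max(0.045, 0.577) = 0.577
¬φ = 1 − 0.045 = 0.955
(φ ∨ ψ) ⊗ ¬φ = max(0, 0.577 + 0.955 − 1) = max(0, 0.532) = 0.532
¬ψ = 1 − 0.577 = 0.423
φ ∨ ¬ψ = max(0.045, 0.423) = 0.423
χ ⊕ (φ ∨ ¬ψ) = min(1, 0.602 + 0.423) = min(1, 1.025) = 1.000
((φ ∨ ψ) ⊗ ¬φ) ⊗ (χ ⊕ (φ ∨ ¬ψ)) = max(0, 0.532 + 1.000 − 1) = max(0, 0.532) = 0.532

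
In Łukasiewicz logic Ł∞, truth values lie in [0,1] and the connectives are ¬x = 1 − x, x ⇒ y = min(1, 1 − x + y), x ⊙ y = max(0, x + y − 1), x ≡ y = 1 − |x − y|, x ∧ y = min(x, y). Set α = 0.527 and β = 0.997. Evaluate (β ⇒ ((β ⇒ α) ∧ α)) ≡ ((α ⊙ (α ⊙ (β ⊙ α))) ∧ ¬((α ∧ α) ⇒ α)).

β ⇒ α = min(1, 1 − 0.997 + 0.527) = min(1, 0.530) = 0.530
(β ⇒ α) ∧ α = min(0.530, 0.527) = 0.527
β ⇒ ((β ⇒ α) ∧ α) = min(1, 1 − 0.997 + 0.527) = min(1, 0.530) = 0.530
β ⊙ α = max(0, 0.997 + 0.527 − 1) = max(0, 0.524) = 0.524
α ⊙ (β ⊙ α) = max(0, 0.527 + 0.524 − 1) = max(0, 0.051) = 0.051
α ⊙ (α ⊙ (β ⊙ α)) = max(0, 0.527 + 0.051 − 1) = max(0, -0.422) = 0.000
α ∧ α = min(0.527, 0.527) = 0.527
(α ∧ α) ⇒ α = min(1, 1 − 0.527 + 0.527) = min(1, 1.000) = 1.000
¬((α ∧ α) ⇒ α) = 1 − 1.000 = 0.000
(α ⊙ (α ⊙ (β ⊙ α))) ∧ ¬((α ∧ α) ⇒ α) = min(0.000, 0.000) = 0.000
(β ⇒ ((β ⇒ α) ∧ α)) ≡ ((α ⊙ (α ⊙ (β ⊙ α))) ∧ ¬((α ∧ α) ⇒ α)) = 1 − |0.530 − 0.000| = 1 − 0.530 = 0.470

0.470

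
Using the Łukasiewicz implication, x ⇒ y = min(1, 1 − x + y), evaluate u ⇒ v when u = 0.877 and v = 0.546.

0.669

u ⇒ v = min(1, 1 − 0.877 + 0.546) = min(1, 0.669) = 0.669
For comparison, the Gödel implication (1 if x ≤ y else y) would give 0.546.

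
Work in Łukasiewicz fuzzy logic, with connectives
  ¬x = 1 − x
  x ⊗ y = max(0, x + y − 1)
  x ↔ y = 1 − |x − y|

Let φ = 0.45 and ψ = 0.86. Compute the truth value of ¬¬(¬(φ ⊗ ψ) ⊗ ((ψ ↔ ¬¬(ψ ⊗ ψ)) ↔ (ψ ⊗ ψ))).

0.55

φ ⊗ ψ = max(0, 0.45 + 0.86 − 1) = max(0, 0.31) = 0.31
¬(φ ⊗ ψ) = 1 − 0.31 = 0.69
ψ ⊗ ψ = max(0, 0.86 + 0.86 − 1) = max(0, 0.72) = 0.72
¬(ψ ⊗ ψ) = 1 − 0.72 = 0.28
¬¬(ψ ⊗ ψ) = 1 − 0.28 = 0.72
ψ ↔ ¬¬(ψ ⊗ ψ) = 1 − |0.86 − 0.72| = 1 − 0.14 = 0.86
(ψ ↔ ¬¬(ψ ⊗ ψ)) ↔ (ψ ⊗ ψ) = 1 − |0.86 − 0.72| = 1 − 0.14 = 0.86
¬(φ ⊗ ψ) ⊗ ((ψ ↔ ¬¬(ψ ⊗ ψ)) ↔ (ψ ⊗ ψ)) = max(0, 0.69 + 0.86 − 1) = max(0, 0.55) = 0.55
¬(¬(φ ⊗ ψ) ⊗ ((ψ ↔ ¬¬(ψ ⊗ ψ)) ↔ (ψ ⊗ ψ))) = 1 − 0.55 = 0.45
¬¬(¬(φ ⊗ ψ) ⊗ ((ψ ↔ ¬¬(ψ ⊗ ψ)) ↔ (ψ ⊗ ψ))) = 1 − 0.45 = 0.55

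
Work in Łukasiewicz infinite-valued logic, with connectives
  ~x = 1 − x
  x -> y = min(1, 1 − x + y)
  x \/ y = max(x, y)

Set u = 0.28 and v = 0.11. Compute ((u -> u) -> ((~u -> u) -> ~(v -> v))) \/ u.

0.44

u -> u = min(1, 1 − 0.28 + 0.28) = min(1, 1.00) = 1.00
~u = 1 − 0.28 = 0.72
~u -> u = min(1, 1 − 0.72 + 0.28) = min(1, 0.56) = 0.56
v -> v = min(1, 1 − 0.11 + 0.11) = min(1, 1.00) = 1.00
~(v -> v) = 1 − 1.00 = 0.00
(~u -> u) -> ~(v -> v) = min(1, 1 − 0.56 + 0.00) = min(1, 0.44) = 0.44
(u -> u) -> ((~u -> u) -> ~(v -> v)) = min(1, 1 − 1.00 + 0.44) = min(1, 0.44) = 0.44
((u -> u) -> ((~u -> u) -> ~(v -> v))) \/ u = max(0.44, 0.28) = 0.44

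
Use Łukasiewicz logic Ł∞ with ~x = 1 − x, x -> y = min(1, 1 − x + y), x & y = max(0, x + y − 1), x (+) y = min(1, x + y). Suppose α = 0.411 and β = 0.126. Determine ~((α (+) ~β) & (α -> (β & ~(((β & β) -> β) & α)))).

0.411

~β = 1 − 0.126 = 0.874
α (+) ~β = min(1, 0.411 + 0.874) = min(1, 1.285) = 1.000
β & β = max(0, 0.126 + 0.126 − 1) = max(0, -0.748) = 0.000
(β & β) -> β = min(1, 1 − 0.000 + 0.126) = min(1, 1.126) = 1.000
((β & β) -> β) & α = max(0, 1.000 + 0.411 − 1) = max(0, 0.411) = 0.411
~(((β & β) -> β) & α) = 1 − 0.411 = 0.589
β & ~(((β & β) -> β) & α) = max(0, 0.126 + 0.589 − 1) = max(0, -0.285) = 0.000
α -> (β & ~(((β & β) -> β) & α)) = min(1, 1 − 0.411 + 0.000) = min(1, 0.589) = 0.589
(α (+) ~β) & (α -> (β & ~(((β & β) -> β) & α))) = max(0, 1.000 + 0.589 − 1) = max(0, 0.589) = 0.589
~((α (+) ~β) & (α -> (β & ~(((β & β) -> β) & α)))) = 1 − 0.589 = 0.411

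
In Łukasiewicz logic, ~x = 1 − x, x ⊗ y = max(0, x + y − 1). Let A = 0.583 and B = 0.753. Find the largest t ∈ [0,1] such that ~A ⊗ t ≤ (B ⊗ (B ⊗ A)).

~A = 1 − 0.583 = 0.417
So the left factor is ~A = 0.417.
B ⊗ A = max(0, 0.753 + 0.583 − 1) = max(0, 0.336) = 0.336
B ⊗ (B ⊗ A) = max(0, 0.753 + 0.336 − 1) = max(0, 0.089) = 0.089
So the right-hand bound is B ⊗ (B ⊗ A) = 0.089.
The residuum of the Łukasiewicz t-norm gives the supremum: min(1, 1 − 0.417 + 0.089).
1 − 0.417 + 0.089 = 0.672, so t = min(1, 0.672) = 0.672.
Check: 0.417 ⊗ 0.672 = max(0, 0.089) = 0.089 ≤ 0.089.

0.672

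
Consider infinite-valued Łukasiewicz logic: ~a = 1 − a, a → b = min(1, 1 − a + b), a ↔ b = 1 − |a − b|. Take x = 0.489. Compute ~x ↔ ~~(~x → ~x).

~x = 1 − 0.489 = 0.511
~x → ~x = min(1, 1 − 0.511 + 0.511) = min(1, 1.000) = 1.000
~(~x → ~x) = 1 − 1.000 = 0.000
~~(~x → ~x) = 1 − 0.000 = 1.000
~x ↔ ~~(~x → ~x) = 1 − |0.511 − 1.000| = 1 − 0.489 = 0.511

0.511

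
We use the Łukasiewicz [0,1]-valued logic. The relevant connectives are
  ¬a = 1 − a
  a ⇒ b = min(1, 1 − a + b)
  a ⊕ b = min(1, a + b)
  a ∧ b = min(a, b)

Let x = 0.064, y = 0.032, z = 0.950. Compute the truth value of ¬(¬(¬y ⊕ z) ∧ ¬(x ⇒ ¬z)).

1.000

¬y = 1 − 0.032 = 0.968
¬y ⊕ z = min(1, 0.968 + 0.950) = min(1, 1.918) = 1.000
¬(¬y ⊕ z) = 1 − 1.000 = 0.000
¬z = 1 − 0.950 = 0.050
x ⇒ ¬z = min(1, 1 − 0.064 + 0.050) = min(1, 0.986) = 0.986
¬(x ⇒ ¬z) = 1 − 0.986 = 0.014
¬(¬y ⊕ z) ∧ ¬(x ⇒ ¬z) = min(0.000, 0.014) = 0.000
¬(¬(¬y ⊕ z) ∧ ¬(x ⇒ ¬z)) = 1 − 0.000 = 1.000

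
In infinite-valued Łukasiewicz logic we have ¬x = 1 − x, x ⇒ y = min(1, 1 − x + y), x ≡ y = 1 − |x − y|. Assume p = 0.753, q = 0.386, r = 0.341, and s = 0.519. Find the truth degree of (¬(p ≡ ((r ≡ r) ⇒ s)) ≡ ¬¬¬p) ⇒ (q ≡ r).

0.968

r ≡ r = 1 − |0.341 − 0.341| = 1 − 0.000 = 1.000
(r ≡ r) ⇒ s = min(1, 1 − 1.000 + 0.519) = min(1, 0.519) = 0.519
p ≡ ((r ≡ r) ⇒ s) = 1 − |0.753 − 0.519| = 1 − 0.234 = 0.766
¬(p ≡ ((r ≡ r) ⇒ s)) = 1 − 0.766 = 0.234
¬p = 1 − 0.753 = 0.247
¬¬p = 1 − 0.247 = 0.753
¬¬¬p = 1 − 0.753 = 0.247
¬(p ≡ ((r ≡ r) ⇒ s)) ≡ ¬¬¬p = 1 − |0.234 − 0.247| = 1 − 0.013 = 0.987
q ≡ r = 1 − |0.386 − 0.341| = 1 − 0.045 = 0.955
(¬(p ≡ ((r ≡ r) ⇒ s)) ≡ ¬¬¬p) ⇒ (q ≡ r) = min(1, 1 − 0.987 + 0.955) = min(1, 0.968) = 0.968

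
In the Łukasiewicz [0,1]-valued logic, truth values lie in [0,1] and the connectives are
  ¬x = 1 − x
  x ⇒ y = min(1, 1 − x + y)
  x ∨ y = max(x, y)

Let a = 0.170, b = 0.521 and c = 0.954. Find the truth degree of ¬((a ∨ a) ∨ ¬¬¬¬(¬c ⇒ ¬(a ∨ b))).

0.000

a ∨ a = max(0.170, 0.170) = 0.170
¬c = 1 − 0.954 = 0.046
a ∨ b = max(0.170, 0.521) = 0.521
¬(a ∨ b) = 1 − 0.521 = 0.479
¬c ⇒ ¬(a ∨ b) = min(1, 1 − 0.046 + 0.479) = min(1, 1.433) = 1.000
¬(¬c ⇒ ¬(a ∨ b)) = 1 − 1.000 = 0.000
¬¬(¬c ⇒ ¬(a ∨ b)) = 1 − 0.000 = 1.000
¬¬¬(¬c ⇒ ¬(a ∨ b)) = 1 − 1.000 = 0.000
¬¬¬¬(¬c ⇒ ¬(a ∨ b)) = 1 − 0.000 = 1.000
(a ∨ a) ∨ ¬¬¬¬(¬c ⇒ ¬(a ∨ b)) = max(0.170, 1.000) = 1.000
¬((a ∨ a) ∨ ¬¬¬¬(¬c ⇒ ¬(a ∨ b))) = 1 − 1.000 = 0.000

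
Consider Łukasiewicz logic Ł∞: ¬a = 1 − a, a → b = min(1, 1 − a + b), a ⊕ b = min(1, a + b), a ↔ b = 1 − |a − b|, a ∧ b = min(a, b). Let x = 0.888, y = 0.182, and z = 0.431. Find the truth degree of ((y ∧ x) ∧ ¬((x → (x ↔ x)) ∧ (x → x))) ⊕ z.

0.431

y ∧ x = min(0.182, 0.888) = 0.182
x ↔ x = 1 − |0.888 − 0.888| = 1 − 0.000 = 1.000
x → (x ↔ x) = min(1, 1 − 0.888 + 1.000) = min(1, 1.112) = 1.000
x → x = min(1, 1 − 0.888 + 0.888) = min(1, 1.000) = 1.000
(x → (x ↔ x)) ∧ (x → x) = min(1.000, 1.000) = 1.000
¬((x → (x ↔ x)) ∧ (x → x)) = 1 − 1.000 = 0.000
(y ∧ x) ∧ ¬((x → (x ↔ x)) ∧ (x → x)) = min(0.182, 0.000) = 0.000
((y ∧ x) ∧ ¬((x → (x ↔ x)) ∧ (x → x))) ⊕ z = min(1, 0.000 + 0.431) = min(1, 0.431) = 0.431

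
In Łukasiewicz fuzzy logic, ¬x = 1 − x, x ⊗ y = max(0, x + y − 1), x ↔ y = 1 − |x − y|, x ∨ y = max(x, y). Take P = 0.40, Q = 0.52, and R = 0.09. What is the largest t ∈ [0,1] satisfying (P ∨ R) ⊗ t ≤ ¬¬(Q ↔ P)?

1.00

P ∨ R = max(0.40, 0.09) = 0.40
So the left factor is P ∨ R = 0.40.
Q ↔ P = 1 − |0.52 − 0.40| = 1 − 0.12 = 0.88
¬(Q ↔ P) = 1 − 0.88 = 0.12
¬¬(Q ↔ P) = 1 − 0.12 = 0.88
So the right-hand bound is ¬¬(Q ↔ P) = 0.88.
The residuum of the Łukasiewicz t-norm gives the supremum: min(1, 1 − 0.40 + 0.88).
1 − 0.40 + 0.88 = 1.48, so t = min(1, 1.48) = 1.00.
Check: 0.40 ⊗ 1.00 = max(0, 0.40) = 0.40 ≤ 0.88.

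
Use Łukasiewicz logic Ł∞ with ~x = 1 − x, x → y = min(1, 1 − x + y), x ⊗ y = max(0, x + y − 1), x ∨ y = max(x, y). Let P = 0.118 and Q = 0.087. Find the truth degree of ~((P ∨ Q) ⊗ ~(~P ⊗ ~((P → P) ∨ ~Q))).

0.882

P ∨ Q = max(0.118, 0.087) = 0.118
~P = 1 − 0.118 = 0.882
P → P = min(1, 1 − 0.118 + 0.118) = min(1, 1.000) = 1.000
~Q = 1 − 0.087 = 0.913
(P → P) ∨ ~Q = max(1.000, 0.913) = 1.000
~((P → P) ∨ ~Q) = 1 − 1.000 = 0.000
~P ⊗ ~((P → P) ∨ ~Q) = max(0, 0.882 + 0.000 − 1) = max(0, -0.118) = 0.000
~(~P ⊗ ~((P → P) ∨ ~Q)) = 1 − 0.000 = 1.000
(P ∨ Q) ⊗ ~(~P ⊗ ~((P → P) ∨ ~Q)) = max(0, 0.118 + 1.000 − 1) = max(0, 0.118) = 0.118
~((P ∨ Q) ⊗ ~(~P ⊗ ~((P → P) ∨ ~Q))) = 1 − 0.118 = 0.882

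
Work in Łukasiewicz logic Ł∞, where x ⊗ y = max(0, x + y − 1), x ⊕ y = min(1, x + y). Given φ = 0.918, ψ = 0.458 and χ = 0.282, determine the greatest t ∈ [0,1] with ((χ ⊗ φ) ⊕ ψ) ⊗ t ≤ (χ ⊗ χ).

0.342

χ ⊗ φ = max(0, 0.282 + 0.918 − 1) = max(0, 0.200) = 0.200
(χ ⊗ φ) ⊕ ψ = min(1, 0.200 + 0.458) = min(1, 0.658) = 0.658
So the left factor is (χ ⊗ φ) ⊕ ψ = 0.658.
χ ⊗ χ = max(0, 0.282 + 0.282 − 1) = max(0, -0.436) = 0.000
So the right-hand bound is χ ⊗ χ = 0.000.
The residuum of the Łukasiewicz t-norm gives the supremum: min(1, 1 − 0.658 + 0.000).
1 − 0.658 + 0.000 = 0.342, so t = min(1, 0.342) = 0.342.
Check: 0.658 ⊗ 0.342 = max(0, 0.000) = 0.000 ≤ 0.000.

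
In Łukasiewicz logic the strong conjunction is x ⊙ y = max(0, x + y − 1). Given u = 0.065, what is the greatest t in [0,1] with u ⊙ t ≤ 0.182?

The residuum of the Łukasiewicz t-norm gives the supremum: min(1, 1 − 0.065 + 0.182).
1 − 0.065 + 0.182 = 1.117, so t = min(1, 1.117) = 1.000.
Check: 0.065 ⊙ 1.000 = max(0, 0.065) = 0.065 ≤ 0.182.

1.000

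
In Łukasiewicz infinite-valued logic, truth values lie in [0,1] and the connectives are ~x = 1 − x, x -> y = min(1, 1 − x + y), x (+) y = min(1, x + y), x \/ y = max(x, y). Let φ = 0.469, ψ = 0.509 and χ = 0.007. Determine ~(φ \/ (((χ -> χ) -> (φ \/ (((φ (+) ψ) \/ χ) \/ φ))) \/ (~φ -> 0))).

χ -> χ = min(1, 1 − 0.007 + 0.007) = min(1, 1.000) = 1.000
φ (+) ψ = min(1, 0.469 + 0.509) = min(1, 0.978) = 0.978
(φ (+) ψ) \/ χ = max(0.978, 0.007) = 0.978
((φ (+) ψ) \/ χ) \/ φ = max(0.978, 0.469) = 0.978
φ \/ (((φ (+) ψ) \/ χ) \/ φ) = max(0.469, 0.978) = 0.978
(χ -> χ) -> (φ \/ (((φ (+) ψ) \/ χ) \/ φ)) = min(1, 1 − 1.000 + 0.978) = min(1, 0.978) = 0.978
~φ = 1 − 0.469 = 0.531
~φ -> 0 = min(1, 1 − 0.531 + 0.000) = min(1, 0.469) = 0.469
((χ -> χ) -> (φ \/ (((φ (+) ψ) \/ χ) \/ φ))) \/ (~φ -> 0) = max(0.978, 0.469) = 0.978
φ \/ (((χ -> χ) -> (φ \/ (((φ (+) ψ) \/ χ) \/ φ))) \/ (~φ -> 0)) = max(0.469, 0.978) = 0.978
~(φ \/ (((χ -> χ) -> (φ \/ (((φ (+) ψ) \/ χ) \/ φ))) \/ (~φ -> 0))) = 1 − 0.978 = 0.022

0.022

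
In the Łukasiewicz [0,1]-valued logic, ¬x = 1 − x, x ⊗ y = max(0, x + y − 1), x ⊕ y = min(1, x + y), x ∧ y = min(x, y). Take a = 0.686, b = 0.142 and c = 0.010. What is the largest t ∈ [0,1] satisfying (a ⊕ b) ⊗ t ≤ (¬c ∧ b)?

a ⊕ b = min(1, 0.686 + 0.142) = min(1, 0.828) = 0.828
So the left factor is a ⊕ b = 0.828.
¬c = 1 − 0.010 = 0.990
¬c ∧ b = min(0.990, 0.142) = 0.142
So the right-hand bound is ¬c ∧ b = 0.142.
The residuum of the Łukasiewicz t-norm gives the supremum: min(1, 1 − 0.828 + 0.142).
1 − 0.828 + 0.142 = 0.314, so t = min(1, 0.314) = 0.314.
Check: 0.828 ⊗ 0.314 = max(0, 0.142) = 0.142 ≤ 0.142.

0.314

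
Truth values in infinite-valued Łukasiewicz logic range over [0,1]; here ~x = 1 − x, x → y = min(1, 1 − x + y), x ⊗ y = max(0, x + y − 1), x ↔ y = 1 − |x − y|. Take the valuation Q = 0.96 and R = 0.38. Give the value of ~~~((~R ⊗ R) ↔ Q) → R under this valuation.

0.42

~R = 1 − 0.38 = 0.62
~R ⊗ R = max(0, 0.62 + 0.38 − 1) = max(0, 0.00) = 0.00
(~R ⊗ R) ↔ Q = 1 − |0.00 − 0.96| = 1 − 0.96 = 0.04
~((~R ⊗ R) ↔ Q) = 1 − 0.04 = 0.96
~~((~R ⊗ R) ↔ Q) = 1 − 0.96 = 0.04
~~~((~R ⊗ R) ↔ Q) = 1 − 0.04 = 0.96
~~~((~R ⊗ R) ↔ Q) → R = min(1, 1 − 0.96 + 0.38) = min(1, 0.42) = 0.42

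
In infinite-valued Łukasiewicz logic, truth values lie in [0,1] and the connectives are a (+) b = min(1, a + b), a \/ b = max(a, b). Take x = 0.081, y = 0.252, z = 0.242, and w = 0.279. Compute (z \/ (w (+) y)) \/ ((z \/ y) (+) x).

0.531

w (+) y = min(1, 0.279 + 0.252) = min(1, 0.531) = 0.531
z \/ (w (+) y) = max(0.242, 0.531) = 0.531
z \/ y = max(0.242, 0.252) = 0.252
(z \/ y) (+) x = min(1, 0.252 + 0.081) = min(1, 0.333) = 0.333
(z \/ (w (+) y)) \/ ((z \/ y) (+) x) = max(0.531, 0.333) = 0.531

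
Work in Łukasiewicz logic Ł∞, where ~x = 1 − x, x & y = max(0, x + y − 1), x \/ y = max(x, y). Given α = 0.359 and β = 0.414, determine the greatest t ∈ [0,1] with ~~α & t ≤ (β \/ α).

~α = 1 − 0.359 = 0.641
~~α = 1 − 0.641 = 0.359
So the left factor is ~~α = 0.359.
β \/ α = max(0.414, 0.359) = 0.414
So the right-hand bound is β \/ α = 0.414.
The residuum of the Łukasiewicz t-norm gives the supremum: min(1, 1 − 0.359 + 0.414).
1 − 0.359 + 0.414 = 1.055, so t = min(1, 1.055) = 1.000.
Check: 0.359 & 1.000 = max(0, 0.359) = 0.359 ≤ 0.414.

1.000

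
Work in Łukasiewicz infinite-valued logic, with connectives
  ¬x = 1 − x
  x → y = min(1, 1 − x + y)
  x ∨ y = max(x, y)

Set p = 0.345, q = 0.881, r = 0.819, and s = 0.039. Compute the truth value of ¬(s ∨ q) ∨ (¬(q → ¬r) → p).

s ∨ q = max(0.039, 0.881) = 0.881
¬(s ∨ q) = 1 − 0.881 = 0.119
¬r = 1 − 0.819 = 0.181
q → ¬r = min(1, 1 − 0.881 + 0.181) = min(1, 0.300) = 0.300
¬(q → ¬r) = 1 − 0.300 = 0.700
¬(q → ¬r) → p = min(1, 1 − 0.700 + 0.345) = min(1, 0.645) = 0.645
¬(s ∨ q) ∨ (¬(q → ¬r) → p) = max(0.119, 0.645) = 0.645

0.645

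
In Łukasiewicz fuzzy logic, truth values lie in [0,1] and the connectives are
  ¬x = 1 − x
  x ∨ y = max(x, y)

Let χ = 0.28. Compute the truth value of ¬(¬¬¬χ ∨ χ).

0.28

¬χ = 1 − 0.28 = 0.72
¬¬χ = 1 − 0.72 = 0.28
¬¬¬χ = 1 − 0.28 = 0.72
¬¬¬χ ∨ χ = max(0.72, 0.28) = 0.72
¬(¬¬¬χ ∨ χ) = 1 − 0.72 = 0.28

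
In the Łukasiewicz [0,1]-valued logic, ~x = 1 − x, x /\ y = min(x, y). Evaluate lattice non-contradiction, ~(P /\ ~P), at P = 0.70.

~P = 1 − 0.70 = 0.30
P /\ ~P = min(0.70, 0.30) = 0.30
~(P /\ ~P) = 1 − 0.30 = 0.70
(The value 0.70 < 1 shows this instance is not satisfied; not a Ł∞-tautology — its value is 1 − min(a, 1−a).)

0.70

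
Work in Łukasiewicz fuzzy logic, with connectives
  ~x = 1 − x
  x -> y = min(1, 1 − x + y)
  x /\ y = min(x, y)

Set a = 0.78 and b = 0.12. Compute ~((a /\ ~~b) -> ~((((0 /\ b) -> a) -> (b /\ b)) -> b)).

0.12

~b = 1 − 0.12 = 0.88
~~b = 1 − 0.88 = 0.12
a /\ ~~b = min(0.78, 0.12) = 0.12
0 /\ b = min(0.00, 0.12) = 0.00
(0 /\ b) -> a = min(1, 1 − 0.00 + 0.78) = min(1, 1.78) = 1.00
b /\ b = min(0.12, 0.12) = 0.12
((0 /\ b) -> a) -> (b /\ b) = min(1, 1 − 1.00 + 0.12) = min(1, 0.12) = 0.12
(((0 /\ b) -> a) -> (b /\ b)) -> b = min(1, 1 − 0.12 + 0.12) = min(1, 1.00) = 1.00
~((((0 /\ b) -> a) -> (b /\ b)) -> b) = 1 − 1.00 = 0.00
(a /\ ~~b) -> ~((((0 /\ b) -> a) -> (b /\ b)) -> b) = min(1, 1 − 0.12 + 0.00) = min(1, 0.88) = 0.88
~((a /\ ~~b) -> ~((((0 /\ b) -> a) -> (b /\ b)) -> b)) = 1 − 0.88 = 0.12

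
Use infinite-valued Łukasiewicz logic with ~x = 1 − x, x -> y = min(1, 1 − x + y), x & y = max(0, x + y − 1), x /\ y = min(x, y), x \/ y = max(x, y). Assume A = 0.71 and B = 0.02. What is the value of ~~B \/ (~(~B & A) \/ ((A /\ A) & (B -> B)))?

0.71

~B = 1 − 0.02 = 0.98
~~B = 1 − 0.98 = 0.02
~B & A = max(0, 0.98 + 0.71 − 1) = max(0, 0.69) = 0.69
~(~B & A) = 1 − 0.69 = 0.31
A /\ A = min(0.71, 0.71) = 0.71
B -> B = min(1, 1 − 0.02 + 0.02) = min(1, 1.00) = 1.00
(A /\ A) & (B -> B) = max(0, 0.71 + 1.00 − 1) = max(0, 0.71) = 0.71
~(~B & A) \/ ((A /\ A) & (B -> B)) = max(0.31, 0.71) = 0.71
~~B \/ (~(~B & A) \/ ((A /\ A) & (B -> B))) = max(0.02, 0.71) = 0.71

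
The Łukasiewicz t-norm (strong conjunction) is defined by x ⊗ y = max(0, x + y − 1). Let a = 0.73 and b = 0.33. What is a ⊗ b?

0.06

a ⊗ b = max(0, 0.73 + 0.33 − 1) = max(0, 0.06) = 0.06
For comparison, the Gödel (minimum) t-norm min(x, y) would give 0.33.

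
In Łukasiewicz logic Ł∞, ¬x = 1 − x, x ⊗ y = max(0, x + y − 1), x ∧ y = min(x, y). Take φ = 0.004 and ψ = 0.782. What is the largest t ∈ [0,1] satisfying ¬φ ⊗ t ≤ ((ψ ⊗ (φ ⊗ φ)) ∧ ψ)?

0.004

¬φ = 1 − 0.004 = 0.996
So the left factor is ¬φ = 0.996.
φ ⊗ φ = max(0, 0.004 + 0.004 − 1) = max(0, -0.992) = 0.000
ψ ⊗ (φ ⊗ φ) = max(0, 0.782 + 0.000 − 1) = max(0, -0.218) = 0.000
(ψ ⊗ (φ ⊗ φ)) ∧ ψ = min(0.000, 0.782) = 0.000
So the right-hand bound is (ψ ⊗ (φ ⊗ φ)) ∧ ψ = 0.000.
The residuum of the Łukasiewicz t-norm gives the supremum: min(1, 1 − 0.996 + 0.000).
1 − 0.996 + 0.000 = 0.004, so t = min(1, 0.004) = 0.004.
Check: 0.996 ⊗ 0.004 = max(0, 0.000) = 0.000 ≤ 0.000.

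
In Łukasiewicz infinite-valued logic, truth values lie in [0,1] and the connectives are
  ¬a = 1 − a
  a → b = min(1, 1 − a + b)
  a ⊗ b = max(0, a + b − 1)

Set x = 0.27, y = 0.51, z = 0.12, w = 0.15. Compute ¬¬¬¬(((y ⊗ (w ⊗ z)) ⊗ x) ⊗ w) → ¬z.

1.00

w ⊗ z = max(0, 0.15 + 0.12 − 1) = max(0, -0.73) = 0.00
y ⊗ (w ⊗ z) = max(0, 0.51 + 0.00 − 1) = max(0, -0.49) = 0.00
(y ⊗ (w ⊗ z)) ⊗ x = max(0, 0.00 + 0.27 − 1) = max(0, -0.73) = 0.00
((y ⊗ (w ⊗ z)) ⊗ x) ⊗ w = max(0, 0.00 + 0.15 − 1) = max(0, -0.85) = 0.00
¬(((y ⊗ (w ⊗ z)) ⊗ x) ⊗ w) = 1 − 0.00 = 1.00
¬¬(((y ⊗ (w ⊗ z)) ⊗ x) ⊗ w) = 1 − 1.00 = 0.00
¬¬¬(((y ⊗ (w ⊗ z)) ⊗ x) ⊗ w) = 1 − 0.00 = 1.00
¬¬¬¬(((y ⊗ (w ⊗ z)) ⊗ x) ⊗ w) = 1 − 1.00 = 0.00
¬z = 1 − 0.12 = 0.88
¬¬¬¬(((y ⊗ (w ⊗ z)) ⊗ x) ⊗ w) → ¬z = min(1, 1 − 0.00 + 0.88) = min(1, 1.88) = 1.00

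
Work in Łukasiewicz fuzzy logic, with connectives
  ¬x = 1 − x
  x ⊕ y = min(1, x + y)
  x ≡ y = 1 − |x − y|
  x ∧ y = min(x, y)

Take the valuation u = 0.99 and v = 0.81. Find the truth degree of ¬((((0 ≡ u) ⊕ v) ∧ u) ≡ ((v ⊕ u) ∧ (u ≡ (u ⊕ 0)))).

0.18

0 ≡ u = 1 − |0.00 − 0.99| = 1 − 0.99 = 0.01
(0 ≡ u) ⊕ v = min(1, 0.01 + 0.81) = min(1, 0.82) = 0.82
((0 ≡ u) ⊕ v) ∧ u = min(0.82, 0.99) = 0.82
v ⊕ u = min(1, 0.81 + 0.99) = min(1, 1.80) = 1.00
u ⊕ 0 = min(1, 0.99 + 0.00) = min(1, 0.99) = 0.99
u ≡ (u ⊕ 0) = 1 − |0.99 − 0.99| = 1 − 0.00 = 1.00
(v ⊕ u) ∧ (u ≡ (u ⊕ 0)) = min(1.00, 1.00) = 1.00
(((0 ≡ u) ⊕ v) ∧ u) ≡ ((v ⊕ u) ∧ (u ≡ (u ⊕ 0))) = 1 − |0.82 − 1.00| = 1 − 0.18 = 0.82
¬((((0 ≡ u) ⊕ v) ∧ u) ≡ ((v ⊕ u) ∧ (u ≡ (u ⊕ 0)))) = 1 − 0.82 = 0.18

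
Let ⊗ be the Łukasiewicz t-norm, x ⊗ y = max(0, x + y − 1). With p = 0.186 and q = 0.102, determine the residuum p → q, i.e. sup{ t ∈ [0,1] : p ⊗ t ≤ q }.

The residuum of the Łukasiewicz t-norm gives the supremum: min(1, 1 − 0.186 + 0.102).
1 − 0.186 + 0.102 = 0.916, so t = min(1, 0.916) = 0.916.
Check: 0.186 ⊗ 0.916 = max(0, 0.102) = 0.102 ≤ 0.102.

0.916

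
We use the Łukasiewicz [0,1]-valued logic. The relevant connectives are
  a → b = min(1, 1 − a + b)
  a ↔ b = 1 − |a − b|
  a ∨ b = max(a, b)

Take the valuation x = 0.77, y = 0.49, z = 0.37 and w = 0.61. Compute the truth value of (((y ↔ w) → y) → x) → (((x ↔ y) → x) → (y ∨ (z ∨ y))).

0.49

y ↔ w = 1 − |0.49 − 0.61| = 1 − 0.12 = 0.88
(y ↔ w) → y = min(1, 1 − 0.88 + 0.49) = min(1, 0.61) = 0.61
((y ↔ w) → y) → x = min(1, 1 − 0.61 + 0.77) = min(1, 1.16) = 1.00
x ↔ y = 1 − |0.77 − 0.49| = 1 − 0.28 = 0.72
(x ↔ y) → x = min(1, 1 − 0.72 + 0.77) = min(1, 1.05) = 1.00
z ∨ y = max(0.37, 0.49) = 0.49
y ∨ (z ∨ y) = max(0.49, 0.49) = 0.49
((x ↔ y) → x) → (y ∨ (z ∨ y)) = min(1, 1 − 1.00 + 0.49) = min(1, 0.49) = 0.49
(((y ↔ w) → y) → x) → (((x ↔ y) → x) → (y ∨ (z ∨ y))) = min(1, 1 − 1.00 + 0.49) = min(1, 0.49) = 0.49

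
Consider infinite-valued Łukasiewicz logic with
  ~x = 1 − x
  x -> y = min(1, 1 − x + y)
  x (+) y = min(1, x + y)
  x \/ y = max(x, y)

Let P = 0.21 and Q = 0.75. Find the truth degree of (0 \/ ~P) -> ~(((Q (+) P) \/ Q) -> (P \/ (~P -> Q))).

~P = 1 − 0.21 = 0.79
0 \/ ~P = max(0.00, 0.79) = 0.79
Q (+) P = min(1, 0.75 + 0.21) = min(1, 0.96) = 0.96
(Q (+) P) \/ Q = max(0.96, 0.75) = 0.96
~P -> Q = min(1, 1 − 0.79 + 0.75) = min(1, 0.96) = 0.96
P \/ (~P -> Q) = max(0.21, 0.96) = 0.96
((Q (+) P) \/ Q) -> (P \/ (~P -> Q)) = min(1, 1 − 0.96 + 0.96) = min(1, 1.00) = 1.00
~(((Q (+) P) \/ Q) -> (P \/ (~P -> Q))) = 1 − 1.00 = 0.00
(0 \/ ~P) -> ~(((Q (+) P) \/ Q) -> (P \/ (~P -> Q))) = min(1, 1 − 0.79 + 0.00) = min(1, 0.21) = 0.21

0.21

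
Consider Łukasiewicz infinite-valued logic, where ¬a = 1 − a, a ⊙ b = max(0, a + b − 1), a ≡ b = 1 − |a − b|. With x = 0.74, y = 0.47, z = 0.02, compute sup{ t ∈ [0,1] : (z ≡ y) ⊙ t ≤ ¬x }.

z ≡ y = 1 − |0.02 − 0.47| = 1 − 0.45 = 0.55
So the left factor is z ≡ y = 0.55.
¬x = 1 − 0.74 = 0.26
So the right-hand bound is ¬x = 0.26.
The residuum of the Łukasiewicz t-norm gives the supremum: min(1, 1 − 0.55 + 0.26).
1 − 0.55 + 0.26 = 0.71, so t = min(1, 0.71) = 0.71.
Check: 0.55 ⊙ 0.71 = max(0, 0.26) = 0.26 ≤ 0.26.

0.71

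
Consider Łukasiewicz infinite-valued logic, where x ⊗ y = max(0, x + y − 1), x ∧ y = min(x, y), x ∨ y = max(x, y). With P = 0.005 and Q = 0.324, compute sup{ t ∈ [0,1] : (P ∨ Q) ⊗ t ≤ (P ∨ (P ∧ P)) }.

P ∨ Q = max(0.005, 0.324) = 0.324
So the left factor is P ∨ Q = 0.324.
P ∧ P = min(0.005, 0.005) = 0.005
P ∨ (P ∧ P) = max(0.005, 0.005) = 0.005
So the right-hand bound is P ∨ (P ∧ P) = 0.005.
The residuum of the Łukasiewicz t-norm gives the supremum: min(1, 1 − 0.324 + 0.005).
1 − 0.324 + 0.005 = 0.681, so t = min(1, 0.681) = 0.681.
Check: 0.324 ⊗ 0.681 = max(0, 0.005) = 0.005 ≤ 0.005.

0.681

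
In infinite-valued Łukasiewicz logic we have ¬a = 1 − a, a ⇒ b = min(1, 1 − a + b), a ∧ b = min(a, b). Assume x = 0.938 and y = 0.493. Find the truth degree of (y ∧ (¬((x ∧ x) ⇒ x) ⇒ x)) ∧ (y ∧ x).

x ∧ x = min(0.938, 0.938) = 0.938
(x ∧ x) ⇒ x = min(1, 1 − 0.938 + 0.938) = min(1, 1.000) = 1.000
¬((x ∧ x) ⇒ x) = 1 − 1.000 = 0.000
¬((x ∧ x) ⇒ x) ⇒ x = min(1, 1 − 0.000 + 0.938) = min(1, 1.938) = 1.000
y ∧ (¬((x ∧ x) ⇒ x) ⇒ x) = min(0.493, 1.000) = 0.493
y ∧ x = min(0.493, 0.938) = 0.493
(y ∧ (¬((x ∧ x) ⇒ x) ⇒ x)) ∧ (y ∧ x) = min(0.493, 0.493) = 0.493

0.493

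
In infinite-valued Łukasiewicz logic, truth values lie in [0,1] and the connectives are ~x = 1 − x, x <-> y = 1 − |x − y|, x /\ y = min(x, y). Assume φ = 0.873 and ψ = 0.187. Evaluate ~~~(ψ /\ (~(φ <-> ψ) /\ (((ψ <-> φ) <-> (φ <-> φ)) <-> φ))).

φ <-> ψ = 1 − |0.873 − 0.187| = 1 − 0.686 = 0.314
~(φ <-> ψ) = 1 − 0.314 = 0.686
ψ <-> φ = 1 − |0.187 − 0.873| = 1 − 0.686 = 0.314
φ <-> φ = 1 − |0.873 − 0.873| = 1 − 0.000 = 1.000
(ψ <-> φ) <-> (φ <-> φ) = 1 − |0.314 − 1.000| = 1 − 0.686 = 0.314
((ψ <-> φ) <-> (φ <-> φ)) <-> φ = 1 − |0.314 − 0.873| = 1 − 0.559 = 0.441
~(φ <-> ψ) /\ (((ψ <-> φ) <-> (φ <-> φ)) <-> φ) = min(0.686, 0.441) = 0.441
ψ /\ (~(φ <-> ψ) /\ (((ψ <-> φ) <-> (φ <-> φ)) <-> φ)) = min(0.187, 0.441) = 0.187
~(ψ /\ (~(φ <-> ψ) /\ (((ψ <-> φ) <-> (φ <-> φ)) <-> φ))) = 1 − 0.187 = 0.813
~~(ψ /\ (~(φ <-> ψ) /\ (((ψ <-> φ) <-> (φ <-> φ)) <-> φ))) = 1 − 0.813 = 0.187
~~~(ψ /\ (~(φ <-> ψ) /\ (((ψ <-> φ) <-> (φ <-> φ)) <-> φ))) = 1 − 0.187 = 0.813

0.813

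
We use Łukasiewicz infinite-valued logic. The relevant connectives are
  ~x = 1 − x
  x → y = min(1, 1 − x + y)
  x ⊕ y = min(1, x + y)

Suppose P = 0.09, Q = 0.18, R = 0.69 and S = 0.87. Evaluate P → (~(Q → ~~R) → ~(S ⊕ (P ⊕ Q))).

1.00

~R = 1 − 0.69 = 0.31
~~R = 1 − 0.31 = 0.69
Q → ~~R = min(1, 1 − 0.18 + 0.69) = min(1, 1.51) = 1.00
~(Q → ~~R) = 1 − 1.00 = 0.00
P ⊕ Q = min(1, 0.09 + 0.18) = min(1, 0.27) = 0.27
S ⊕ (P ⊕ Q) = min(1, 0.87 + 0.27) = min(1, 1.14) = 1.00
~(S ⊕ (P ⊕ Q)) = 1 − 1.00 = 0.00
~(Q → ~~R) → ~(S ⊕ (P ⊕ Q)) = min(1, 1 − 0.00 + 0.00) = min(1, 1.00) = 1.00
P → (~(Q → ~~R) → ~(S ⊕ (P ⊕ Q))) = min(1, 1 − 0.09 + 1.00) = min(1, 1.91) = 1.00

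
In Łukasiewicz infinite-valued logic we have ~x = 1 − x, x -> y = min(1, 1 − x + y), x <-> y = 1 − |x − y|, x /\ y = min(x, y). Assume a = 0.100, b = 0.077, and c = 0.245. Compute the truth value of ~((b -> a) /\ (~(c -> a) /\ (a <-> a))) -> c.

b -> a = min(1, 1 − 0.077 + 0.100) = min(1, 1.023) = 1.000
c -> a = min(1, 1 − 0.245 + 0.100) = min(1, 0.855) = 0.855
~(c -> a) = 1 − 0.855 = 0.145
a <-> a = 1 − |0.100 − 0.100| = 1 − 0.000 = 1.000
~(c -> a) /\ (a <-> a) = min(0.145, 1.000) = 0.145
(b -> a) /\ (~(c -> a) /\ (a <-> a)) = min(1.000, 0.145) = 0.145
~((b -> a) /\ (~(c -> a) /\ (a <-> a))) = 1 − 0.145 = 0.855
~((b -> a) /\ (~(c -> a) /\ (a <-> a))) -> c = min(1, 1 − 0.855 + 0.245) = min(1, 0.390) = 0.390

0.390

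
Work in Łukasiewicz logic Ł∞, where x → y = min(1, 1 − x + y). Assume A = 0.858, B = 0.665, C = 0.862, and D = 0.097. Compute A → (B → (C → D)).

C → D = min(1, 1 − 0.862 + 0.097) = min(1, 0.235) = 0.235
B → (C → D) = min(1, 1 − 0.665 + 0.235) = min(1, 0.570) = 0.570
A → (B → (C → D)) = min(1, 1 − 0.858 + 0.570) = min(1, 0.712) = 0.712

0.712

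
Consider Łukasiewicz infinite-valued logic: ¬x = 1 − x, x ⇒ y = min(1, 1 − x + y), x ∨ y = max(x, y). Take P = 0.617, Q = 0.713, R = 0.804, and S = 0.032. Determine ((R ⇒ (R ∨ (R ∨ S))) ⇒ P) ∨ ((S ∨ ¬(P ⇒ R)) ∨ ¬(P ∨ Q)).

R ∨ S = max(0.804, 0.032) = 0.804
R ∨ (R ∨ S) = max(0.804, 0.804) = 0.804
R ⇒ (R ∨ (R ∨ S)) = min(1, 1 − 0.804 + 0.804) = min(1, 1.000) = 1.000
(R ⇒ (R ∨ (R ∨ S))) ⇒ P = min(1, 1 − 1.000 + 0.617) = min(1, 0.617) = 0.617
P ⇒ R = min(1, 1 − 0.617 + 0.804) = min(1, 1.187) = 1.000
¬(P ⇒ R) = 1 − 1.000 = 0.000
S ∨ ¬(P ⇒ R) = max(0.032, 0.000) = 0.032
P ∨ Q = max(0.617, 0.713) = 0.713
¬(P ∨ Q) = 1 − 0.713 = 0.287
(S ∨ ¬(P ⇒ R)) ∨ ¬(P ∨ Q) = max(0.032, 0.287) = 0.287
((R ⇒ (R ∨ (R ∨ S))) ⇒ P) ∨ ((S ∨ ¬(P ⇒ R)) ∨ ¬(P ∨ Q)) = max(0.617, 0.287) = 0.617

0.617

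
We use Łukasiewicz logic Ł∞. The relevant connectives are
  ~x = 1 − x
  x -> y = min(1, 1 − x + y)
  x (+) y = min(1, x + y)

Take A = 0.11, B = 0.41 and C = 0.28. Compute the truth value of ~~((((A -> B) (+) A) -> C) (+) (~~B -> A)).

A -> B = min(1, 1 − 0.11 + 0.41) = min(1, 1.30) = 1.00
(A -> B) (+) A = min(1, 1.00 + 0.11) = min(1, 1.11) = 1.00
((A -> B) (+) A) -> C = min(1, 1 − 1.00 + 0.28) = min(1, 0.28) = 0.28
~B = 1 − 0.41 = 0.59
~~B = 1 − 0.59 = 0.41
~~B -> A = min(1, 1 − 0.41 + 0.11) = min(1, 0.70) = 0.70
(((A -> B) (+) A) -> C) (+) (~~B -> A) = min(1, 0.28 + 0.70) = min(1, 0.98) = 0.98
~((((A -> B) (+) A) -> C) (+) (~~B -> A)) = 1 − 0.98 = 0.02
~~((((A -> B) (+) A) -> C) (+) (~~B -> A)) = 1 − 0.02 = 0.98

0.98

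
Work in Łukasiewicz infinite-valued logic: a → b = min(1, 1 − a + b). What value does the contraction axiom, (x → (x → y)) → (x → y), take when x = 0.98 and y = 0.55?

0.98

x → y = min(1, 1 − 0.98 + 0.55) = min(1, 0.57) = 0.57
x → (x → y) = min(1, 1 − 0.98 + 0.57) = min(1, 0.59) = 0.59
(x → (x → y)) → (x → y) = min(1, 1 − 0.59 + 0.57) = min(1, 0.98) = 0.98
(The value 0.98 < 1 shows this instance is not satisfied; fails in Ł∞ (the t-norm is not idempotent).)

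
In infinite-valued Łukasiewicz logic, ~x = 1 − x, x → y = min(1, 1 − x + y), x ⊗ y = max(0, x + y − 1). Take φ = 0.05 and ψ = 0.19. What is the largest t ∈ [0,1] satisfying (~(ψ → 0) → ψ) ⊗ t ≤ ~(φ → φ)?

ψ → 0 = min(1, 1 − 0.19 + 0.00) = min(1, 0.81) = 0.81
~(ψ → 0) = 1 − 0.81 = 0.19
~(ψ → 0) → ψ = min(1, 1 − 0.19 + 0.19) = min(1, 1.00) = 1.00
So the left factor is ~(ψ → 0) → ψ = 1.00.
φ → φ = min(1, 1 − 0.05 + 0.05) = min(1, 1.00) = 1.00
~(φ → φ) = 1 − 1.00 = 0.00
So the right-hand bound is ~(φ → φ) = 0.00.
The residuum of the Łukasiewicz t-norm gives the supremum: min(1, 1 − 1.00 + 0.00).
1 − 1.00 + 0.00 = 0.00, so t = min(1, 0.00) = 0.00.
Check: 1.00 ⊗ 0.00 = max(0, 0.00) = 0.00 ≤ 0.00.

0.00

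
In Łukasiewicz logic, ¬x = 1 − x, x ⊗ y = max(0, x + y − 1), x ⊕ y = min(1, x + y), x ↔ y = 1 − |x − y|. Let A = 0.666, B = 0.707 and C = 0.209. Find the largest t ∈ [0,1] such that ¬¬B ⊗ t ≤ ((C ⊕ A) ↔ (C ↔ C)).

¬B = 1 − 0.707 = 0.293
¬¬B = 1 − 0.293 = 0.707
So the left factor is ¬¬B = 0.707.
C ⊕ A = min(1, 0.209 + 0.666) = min(1, 0.875) = 0.875
C ↔ C = 1 − |0.209 − 0.209| = 1 − 0.000 = 1.000
(C ⊕ A) ↔ (C ↔ C) = 1 − |0.875 − 1.000| = 1 − 0.125 = 0.875
So the right-hand bound is (C ⊕ A) ↔ (C ↔ C) = 0.875.
The residuum of the Łukasiewicz t-norm gives the supremum: min(1, 1 − 0.707 + 0.875).
1 − 0.707 + 0.875 = 1.168, so t = min(1, 1.168) = 1.000.
Check: 0.707 ⊗ 1.000 = max(0, 0.707) = 0.707 ≤ 0.875.

1.000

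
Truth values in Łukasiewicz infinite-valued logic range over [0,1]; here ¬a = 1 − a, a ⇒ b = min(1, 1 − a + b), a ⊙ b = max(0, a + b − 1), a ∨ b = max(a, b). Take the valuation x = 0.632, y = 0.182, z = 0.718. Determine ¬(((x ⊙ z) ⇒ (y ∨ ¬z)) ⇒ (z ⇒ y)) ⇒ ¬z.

0.814

x ⊙ z = max(0, 0.632 + 0.718 − 1) = max(0, 0.350) = 0.350
¬z = 1 − 0.718 = 0.282
y ∨ ¬z = max(0.182, 0.282) = 0.282
(x ⊙ z) ⇒ (y ∨ ¬z) = min(1, 1 − 0.350 + 0.282) = min(1, 0.932) = 0.932
z ⇒ y = min(1, 1 − 0.718 + 0.182) = min(1, 0.464) = 0.464
((x ⊙ z) ⇒ (y ∨ ¬z)) ⇒ (z ⇒ y) = min(1, 1 − 0.932 + 0.464) = min(1, 0.532) = 0.532
¬(((x ⊙ z) ⇒ (y ∨ ¬z)) ⇒ (z ⇒ y)) = 1 − 0.532 = 0.468
¬(((x ⊙ z) ⇒ (y ∨ ¬z)) ⇒ (z ⇒ y)) ⇒ ¬z = min(1, 1 − 0.468 + 0.282) = min(1, 0.814) = 0.814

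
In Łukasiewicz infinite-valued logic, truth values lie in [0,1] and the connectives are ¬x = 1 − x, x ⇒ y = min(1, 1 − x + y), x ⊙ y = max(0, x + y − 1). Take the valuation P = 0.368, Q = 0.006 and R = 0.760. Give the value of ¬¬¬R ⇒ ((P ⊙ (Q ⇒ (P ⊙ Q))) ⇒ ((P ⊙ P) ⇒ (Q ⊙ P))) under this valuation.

¬R = 1 − 0.760 = 0.240
¬¬R = 1 − 0.240 = 0.760
¬¬¬R = 1 − 0.760 = 0.240
P ⊙ Q = max(0, 0.368 + 0.006 − 1) = max(0, -0.626) = 0.000
Q ⇒ (P ⊙ Q) = min(1, 1 − 0.006 + 0.000) = min(1, 0.994) = 0.994
P ⊙ (Q ⇒ (P ⊙ Q)) = max(0, 0.368 + 0.994 − 1) = max(0, 0.362) = 0.362
P ⊙ P = max(0, 0.368 + 0.368 − 1) = max(0, -0.264) = 0.000
Q ⊙ P = max(0, 0.006 + 0.368 − 1) = max(0, -0.626) = 0.000
(P ⊙ P) ⇒ (Q ⊙ P) = min(1, 1 − 0.000 + 0.000) = min(1, 1.000) = 1.000
(P ⊙ (Q ⇒ (P ⊙ Q))) ⇒ ((P ⊙ P) ⇒ (Q ⊙ P)) = min(1, 1 − 0.362 + 1.000) = min(1, 1.638) = 1.000
¬¬¬R ⇒ ((P ⊙ (Q ⇒ (P ⊙ Q))) ⇒ ((P ⊙ P) ⇒ (Q ⊙ P))) = min(1, 1 − 0.240 + 1.000) = min(1, 1.760) = 1.000

1.000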